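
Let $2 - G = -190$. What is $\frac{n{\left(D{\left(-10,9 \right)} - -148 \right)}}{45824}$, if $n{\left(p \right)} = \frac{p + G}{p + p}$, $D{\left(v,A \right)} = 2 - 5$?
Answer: $\frac{337}{13288960} \approx 2.5359 \cdot 10^{-5}$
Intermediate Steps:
$G = 192$ ($G = 2 - -190 = 2 + 190 = 192$)
$D{\left(v,A \right)} = -3$ ($D{\left(v,A \right)} = 2 - 5 = -3$)
$n{\left(p \right)} = \frac{192 + p}{2 p}$ ($n{\left(p \right)} = \frac{p + 192}{p + p} = \frac{192 + p}{2 p}$)
$\frac{n{\left(D{\left(-10,9 \right)} - -148 \right)}}{45824} = \frac{\frac{1}{2} \frac{1}{-3 - -148} \left(192 - -145\right)}{45824} = \frac{192 + \left(-3 + 148\right)}{2 \left(-3 + 148\right)} \frac{1}{45824} = \frac{192 + 145}{2 \cdot 145} \cdot \frac{1}{45824} = \frac{1}{2} \cdot \frac{1}{145} \cdot 337 \cdot \frac{1}{45824} = \frac{337}{290} \cdot \frac{1}{45824} = \frac{337}{13288960}$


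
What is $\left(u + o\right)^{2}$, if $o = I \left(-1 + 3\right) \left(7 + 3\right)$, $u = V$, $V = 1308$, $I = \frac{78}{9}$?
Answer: $\frac{19749136}{9} \approx 2.1943 \cdot 10^{6}$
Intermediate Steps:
$I = \frac{26}{3}$ ($I = 78 \cdot \frac{1}{9} = \frac{26}{3} \approx 8.6667$)
$u = 1308$
$o = \frac{520}{3}$ ($o = \frac{26 \left(-1 + 3\right) \left(7 + 3\right)}{3} = \frac{26 \cdot 2 \cdot 10}{3} = \frac{26}{3} \cdot 20 = \frac{520}{3} \approx 173.33$)
$\left(u + o\right)^{2} = \left(1308 + \frac{520}{3}\right)^{2} = \left(\frac{4444}{3}\right)^{2} = \frac{19749136}{9}$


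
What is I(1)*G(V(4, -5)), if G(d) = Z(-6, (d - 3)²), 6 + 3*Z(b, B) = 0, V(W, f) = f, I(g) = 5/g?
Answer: -10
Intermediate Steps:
Z(b, B) = -2 (Z(b, B) = -2 + (⅓)*0 = -2 + 0 = -2)
G(d) = -2
I(1)*G(V(4, -5)) = (5/1)*(-2) = (5*1)*(-2) = 5*(-2) = -10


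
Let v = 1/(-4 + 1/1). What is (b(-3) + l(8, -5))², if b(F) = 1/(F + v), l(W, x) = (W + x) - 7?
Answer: 1849/100 ≈ 18.490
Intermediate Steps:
l(W, x) = -7 + W + x
v = -⅓ (v = 1/(-4 + 1) = 1/(-3) = -⅓ ≈ -0.33333)
b(F) = 1/(-⅓ + F) (b(F) = 1/(F - ⅓) = 1/(-⅓ + F))
(b(-3) + l(8, -5))² = (3/(-1 + 3*(-3)) + (-7 + 8 - 5))² = (3/(-1 - 9) - 4)² = (3/(-10) - 4)² = (3*(-⅒) - 4)² = (-3/10 - 4)² = (-43/10)² = 1849/100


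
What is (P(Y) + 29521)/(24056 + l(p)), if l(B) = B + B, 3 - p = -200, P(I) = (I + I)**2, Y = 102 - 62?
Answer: 35921/24462 ≈ 1.4684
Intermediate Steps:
Y = 40
P(I) = 4*I**2 (P(I) = (2*I)**2 = 4*I**2)
p = 203 (p = 3 - 1*(-200) = 3 + 200 = 203)
l(B) = 2*B
(P(Y) + 29521)/(24056 + l(p)) = (4*40**2 + 29521)/(24056 + 2*203) = (4*1600 + 29521)/(24056 + 406) = (6400 + 29521)/24462 = 35921*(1/24462) = 35921/24462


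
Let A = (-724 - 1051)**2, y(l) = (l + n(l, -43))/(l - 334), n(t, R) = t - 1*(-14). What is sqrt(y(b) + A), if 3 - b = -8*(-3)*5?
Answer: sqrt(5296201445)/41 ≈ 1775.0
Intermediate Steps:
n(t, R) = 14 + t (n(t, R) = t + 14 = 14 + t)
b = -117 (b = 3 - (-8*(-3))*5 = 3 - 24*5 = 3 - 1*120 = 3 - 120 = -117)
y(l) = (14 + 2*l)/(-334 + l) (y(l) = (l + (14 + l))/(l - 334) = (14 + 2*l)/(-334 + l))
A = 3150625 (A = (-1775)**2 = 3150625)
sqrt(y(b) + A) = sqrt(2*(7 - 117)/(-334 - 117) + 3150625) = sqrt(2*(-110)/(-451) + 3150625) = sqrt(2*(-1/451)*(-110) + 3150625) = sqrt(20/41 + 3150625) = sqrt(129175645/41) = sqrt(5296201445)/41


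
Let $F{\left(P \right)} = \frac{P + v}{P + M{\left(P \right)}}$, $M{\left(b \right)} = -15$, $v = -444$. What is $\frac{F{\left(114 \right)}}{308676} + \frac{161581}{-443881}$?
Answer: $- \frac{74816484539}{205523117334} \approx -0.36403$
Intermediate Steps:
$F{\left(P \right)} = \frac{-444 + P}{-15 + P}$ ($F{\left(P \right)} = \frac{P - 444}{P - 15} = \frac{-444 + P}{-15 + P}$)
$\frac{F{\left(114 \right)}}{308676} + \frac{161581}{-443881} = \frac{\frac{1}{-15 + 114} \left(-444 + 114\right)}{308676} + \frac{161581}{-443881} = \frac{1}{99} \left(-330\right) \frac{1}{308676} + 161581 \left(- \frac{1}{443881}\right) = \frac{1}{99} \left(-330\right) \frac{1}{308676} - \frac{161581}{443881} = \left(- \frac{10}{3}\right) \frac{1}{308676} - \frac{161581}{443881} = - \frac{5}{463014} - \frac{161581}{443881} = - \frac{74816484539}{205523117334}$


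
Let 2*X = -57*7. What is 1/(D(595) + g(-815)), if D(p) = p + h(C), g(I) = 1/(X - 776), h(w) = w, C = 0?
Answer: 1951/1160843 ≈ 0.0016807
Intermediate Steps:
X = -399/2 (X = (-57*7)/2 = (1/2)*(-399) = -399/2 ≈ -199.50)
g(I) = -2/1951 (g(I) = 1/(-399/2 - 776) = 1/(-1951/2) = -2/1951)
D(p) = p (D(p) = p + 0 = p)
1/(D(595) + g(-815)) = 1/(595 - 2/1951) = 1/(1160843/1951) = 1951/1160843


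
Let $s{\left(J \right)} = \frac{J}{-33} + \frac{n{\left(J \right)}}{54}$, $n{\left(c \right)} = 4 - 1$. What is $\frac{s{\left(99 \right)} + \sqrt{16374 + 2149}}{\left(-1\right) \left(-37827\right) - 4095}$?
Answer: $- \frac{53}{607176} + \frac{\sqrt{18523}}{33732} \approx 0.0039474$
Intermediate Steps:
$n{\left(c \right)} = 3$ ($n{\left(c \right)} = 4 - 1 = 3$)
$s{\left(J \right)} = \frac{1}{18} - \frac{J}{33}$ ($s{\left(J \right)} = \frac{J}{-33} + \frac{3}{54} = J \left(- \frac{1}{33}\right) + 3 \cdot \frac{1}{54} = - \frac{J}{33} + \frac{1}{18} = \frac{1}{18} - \frac{J}{33}$)
$\frac{s{\left(99 \right)} + \sqrt{16374 + 2149}}{\left(-1\right) \left(-37827\right) - 4095} = \frac{\left(\frac{1}{18} - 3\right) + \sqrt{16374 + 2149}}{\left(-1\right) \left(-37827\right) - 4095} = \frac{\left(\frac{1}{18} - 3\right) + \sqrt{18523}}{37827 - 4095} = \frac{- \frac{53}{18} + \sqrt{18523}}{33732} = \left(- \frac{53}{18} + \sqrt{18523}\right) \frac{1}{33732} = - \frac{53}{607176} + \frac{\sqrt{18523}}{33732}$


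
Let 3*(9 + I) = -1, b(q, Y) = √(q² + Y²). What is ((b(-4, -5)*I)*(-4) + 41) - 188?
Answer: -147 + 112*√41/3 ≈ 92.050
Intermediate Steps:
b(q, Y) = √(Y² + q²)
I = -28/3 (I = -9 + (⅓)*(-1) = -9 - ⅓ = -28/3 ≈ -9.3333)
((b(-4, -5)*I)*(-4) + 41) - 188 = ((√((-5)² + (-4)²)*(-28/3))*(-4) + 41) - 188 = ((√(25 + 16)*(-28/3))*(-4) + 41) - 188 = ((√41*(-28/3))*(-4) + 41) - 188 = (-28*√41/3*(-4) + 41) - 188 = (112*√41/3 + 41) - 188 = (41 + 112*√41/3) - 188 = -147 + 112*√41/3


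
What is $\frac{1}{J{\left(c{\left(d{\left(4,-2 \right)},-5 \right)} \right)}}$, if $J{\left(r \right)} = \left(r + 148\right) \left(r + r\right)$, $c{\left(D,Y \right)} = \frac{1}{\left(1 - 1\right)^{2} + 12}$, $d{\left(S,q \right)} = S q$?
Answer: $\frac{72}{1777} \approx 0.040518$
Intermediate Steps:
$c{\left(D,Y \right)} = \frac{1}{12}$ ($c{\left(D,Y \right)} = \frac{1}{0^{2} + 12} = \frac{1}{0 + 12} = \frac{1}{12}$)
$J{\left(r \right)} = 2 r \left(148 + r\right)$ ($J{\left(r \right)} = \left(148 + r\right) 2 r = 2 r \left(148 + r\right)$)
$\frac{1}{J{\left(c{\left(d{\left(4,-2 \right)},-5 \right)} \right)}} = \frac{1}{2 \cdot \frac{1}{12} \left(148 + \frac{1}{12}\right)} = \frac{1}{2 \cdot \frac{1}{12} \cdot \frac{1777}{12}} = \frac{1}{\frac{1777}{72}} = \frac{72}{1777}$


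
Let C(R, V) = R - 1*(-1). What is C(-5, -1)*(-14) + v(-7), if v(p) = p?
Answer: 49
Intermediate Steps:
C(R, V) = 1 + R (C(R, V) = R + 1 = 1 + R)
C(-5, -1)*(-14) + v(-7) = (1 - 5)*(-14) - 7 = -4*(-14) - 7 = 56 - 7 = 49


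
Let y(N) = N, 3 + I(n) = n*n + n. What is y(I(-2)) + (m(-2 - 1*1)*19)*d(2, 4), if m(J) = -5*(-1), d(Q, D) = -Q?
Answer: -191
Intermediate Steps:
m(J) = 5
I(n) = -3 + n + n**2 (I(n) = -3 + (n*n + n) = -3 + (n**2 + n) = -3 + (n + n**2) = -3 + n + n**2)
y(I(-2)) + (m(-2 - 1*1)*19)*d(2, 4) = (-3 - 2 + (-2)**2) + (5*19)*(-1*2) = (-3 - 2 + 4) + 95*(-2) = -1 - 190 = -191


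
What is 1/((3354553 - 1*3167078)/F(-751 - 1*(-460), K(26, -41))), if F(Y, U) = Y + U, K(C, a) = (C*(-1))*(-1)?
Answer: -53/37495 ≈ -0.0014135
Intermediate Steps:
K(C, a) = C (K(C, a) = -C*(-1) = C)
F(Y, U) = U + Y
1/((3354553 - 1*3167078)/F(-751 - 1*(-460), K(26, -41))) = 1/((3354553 - 1*3167078)/(26 + (-751 - 1*(-460)))) = 1/((3354553 - 3167078)/(26 + (-751 + 460))) = 1/(187475/(26 - 291)) = 1/(187475/(-265)) = 1/(187475*(-1/265)) = 1/(-37495/53) = -53/37495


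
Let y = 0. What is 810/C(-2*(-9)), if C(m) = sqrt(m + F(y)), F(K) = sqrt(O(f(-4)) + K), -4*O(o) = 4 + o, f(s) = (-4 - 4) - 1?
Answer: 810*sqrt(2)/sqrt(36 + sqrt(5)) ≈ 185.25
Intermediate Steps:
f(s) = -9 (f(s) = -8 - 1 = -9)
O(o) = -1 - o/4 (O(o) = -(4 + o)/4 = -1 - o/4)
F(K) = sqrt(5/4 + K) (F(K) = sqrt((-1 - 1/4*(-9)) + K) = sqrt((-1 + 9/4) + K) = sqrt(5/4 + K))
C(m) = sqrt(m + sqrt(5)/2) (C(m) = sqrt(m + sqrt(5 + 4*0)/2) = sqrt(m + sqrt(5 + 0)/2) = sqrt(m + sqrt(5)/2))
810/C(-2*(-9)) = 810/((sqrt(2*sqrt(5) + 4*(-2*(-9)))/2)) = 810/((sqrt(2*sqrt(5) + 4*18)/2)) = 810/((sqrt(2*sqrt(5) + 72)/2)) = 810/((sqrt(72 + 2*sqrt(5))/2)) = 810*(2/sqrt(72 + 2*sqrt(5))) = 1620/sqrt(72 + 2*sqrt(5))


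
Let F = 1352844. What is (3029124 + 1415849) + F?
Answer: 5797817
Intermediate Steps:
(3029124 + 1415849) + F = (3029124 + 1415849) + 1352844 = 4444973 + 1352844 = 5797817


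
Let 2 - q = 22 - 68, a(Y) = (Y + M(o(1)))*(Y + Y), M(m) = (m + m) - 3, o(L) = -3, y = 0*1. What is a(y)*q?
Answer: 0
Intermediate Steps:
y = 0
M(m) = -3 + 2*m (M(m) = 2*m - 3 = -3 + 2*m)
a(Y) = 2*Y*(-9 + Y) (a(Y) = (Y + (-3 + 2*(-3)))*(Y + Y) = (Y + (-3 - 6))*(2*Y) = (Y - 9)*(2*Y) = (-9 + Y)*(2*Y) = 2*Y*(-9 + Y))
q = 48 (q = 2 - (22 - 68) = 2 - 1*(-46) = 2 + 46 = 48)
a(y)*q = (2*0*(-9 + 0))*48 = (2*0*(-9))*48 = 0*48 = 0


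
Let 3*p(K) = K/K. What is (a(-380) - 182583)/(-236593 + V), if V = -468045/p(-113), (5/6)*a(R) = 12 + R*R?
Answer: 46443/8203640 ≈ 0.0056613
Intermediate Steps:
a(R) = 72/5 + 6*R²/5 (a(R) = 6*(12 + R*R)/5 = 6*(12 + R²)/5 = 72/5 + 6*R²/5)
p(K) = ⅓ (p(K) = (K/K)/3 = (⅓)*1 = ⅓)
V = -1404135 (V = -468045/⅓ = -468045*3 = -1404135)
(a(-380) - 182583)/(-236593 + V) = ((72/5 + (6/5)*(-380)²) - 182583)/(-236593 - 1404135) = ((72/5 + (6/5)*144400) - 182583)/(-1640728) = ((72/5 + 173280) - 182583)*(-1/1640728) = (866472/5 - 182583)*(-1/1640728) = -46443/5*(-1/1640728) = 46443/8203640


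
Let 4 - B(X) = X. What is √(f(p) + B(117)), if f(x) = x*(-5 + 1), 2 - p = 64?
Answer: 3*√15 ≈ 11.619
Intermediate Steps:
p = -62 (p = 2 - 1*64 = 2 - 64 = -62)
B(X) = 4 - X
f(x) = -4*x (f(x) = x*(-4) = -4*x)
√(f(p) + B(117)) = √(-4*(-62) + (4 - 1*117)) = √(248 + (4 - 117)) = √(248 - 113) = √135 = 3*√15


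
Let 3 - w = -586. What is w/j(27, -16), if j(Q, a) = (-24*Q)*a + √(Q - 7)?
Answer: 1526688/26873851 - 589*√5/53747702 ≈ 0.056785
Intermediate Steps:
w = 589 (w = 3 - 1*(-586) = 3 + 586 = 589)
j(Q, a) = √(-7 + Q) - 24*Q*a (j(Q, a) = -24*Q*a + √(-7 + Q) = √(-7 + Q) - 24*Q*a)
w/j(27, -16) = 589/(√(-7 + 27) - 24*27*(-16)) = 589/(√20 + 10368) = 589/(2*√5 + 10368) = 589/(10368 + 2*√5)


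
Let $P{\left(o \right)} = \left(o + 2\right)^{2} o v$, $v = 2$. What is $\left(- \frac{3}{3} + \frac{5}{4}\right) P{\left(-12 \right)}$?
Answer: $-600$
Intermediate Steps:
$P{\left(o \right)} = 2 o \left(2 + o\right)^{2}$ ($P{\left(o \right)} = \left(o + 2\right)^{2} o 2 = \left(2 + o\right)^{2} o 2 = o \left(2 + o\right)^{2} \cdot 2 = 2 o \left(2 + o\right)^{2}$)
$\left(- \frac{3}{3} + \frac{5}{4}\right) P{\left(-12 \right)} = \left(- \frac{3}{3} + \frac{5}{4}\right) 2 \left(-12\right) \left(2 - 12\right)^{2} = \left(\left(-3\right) \frac{1}{3} + 5 \cdot \frac{1}{4}\right) 2 \left(-12\right) \left(-10\right)^{2} = \left(-1 + \frac{5}{4}\right) 2 \left(-12\right) 100 = \frac{1}{4} \left(-2400\right) = -600$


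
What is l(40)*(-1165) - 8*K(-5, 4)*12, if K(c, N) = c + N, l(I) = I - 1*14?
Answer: -30194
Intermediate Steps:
l(I) = -14 + I (l(I) = I - 14 = -14 + I)
K(c, N) = N + c
l(40)*(-1165) - 8*K(-5, 4)*12 = (-14 + 40)*(-1165) - 8*(4 - 5)*12 = 26*(-1165) - 8*(-1)*12 = -30290 + 8*12 = -30290 + 96 = -30194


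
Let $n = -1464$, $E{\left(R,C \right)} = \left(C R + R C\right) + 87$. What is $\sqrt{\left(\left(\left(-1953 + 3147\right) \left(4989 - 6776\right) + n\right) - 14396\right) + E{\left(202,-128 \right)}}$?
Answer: $i \sqrt{2201163} \approx 1483.6 i$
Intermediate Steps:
$E{\left(R,C \right)} = 87 + 2 C R$ ($E{\left(R,C \right)} = \left(C R + C R\right) + 87 = 2 C R + 87 = 87 + 2 C R$)
$\sqrt{\left(\left(\left(-1953 + 3147\right) \left(4989 - 6776\right) + n\right) - 14396\right) + E{\left(202,-128 \right)}} = \sqrt{\left(\left(\left(-1953 + 3147\right) \left(4989 - 6776\right) - 1464\right) - 14396\right) + \left(87 + 2 \left(-128\right) 202\right)} = \sqrt{\left(\left(1194 \left(-1787\right) - 1464\right) - 14396\right) + \left(87 - 51712\right)} = \sqrt{\left(\left(-2133678 - 1464\right) - 14396\right) - 51625} = \sqrt{\left(-2135142 - 14396\right) - 51625} = \sqrt{-2149538 - 51625} = \sqrt{-2201163} = i \sqrt{2201163}$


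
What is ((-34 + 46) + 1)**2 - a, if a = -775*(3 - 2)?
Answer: 944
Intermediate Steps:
a = -775 (a = -775*1 = -775)
((-34 + 46) + 1)**2 - a = ((-34 + 46) + 1)**2 - 1*(-775) = (12 + 1)**2 + 775 = 13**2 + 775 = 169 + 775 = 944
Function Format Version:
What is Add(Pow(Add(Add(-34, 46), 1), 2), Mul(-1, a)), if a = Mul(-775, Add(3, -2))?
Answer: 944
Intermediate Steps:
a = -775 (a = Mul(-775, 1) = -775)
Add(Pow(Add(Add(-34, 46), 1), 2), Mul(-1, a)) = Add(Pow(Add(Add(-34, 46), 1), 2), Mul(-1, -775)) = Add(Pow(Add(12, 1), 2), 775) = Add(Pow(13, 2), 775) = Add(169, 775) = 944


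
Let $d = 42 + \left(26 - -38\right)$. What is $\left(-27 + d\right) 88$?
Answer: $6952$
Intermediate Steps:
$d = 106$ ($d = 42 + \left(26 + 38\right) = 42 + 64 = 106$)
$\left(-27 + d\right) 88 = \left(-27 + 106\right) 88 = 79 \cdot 88 = 6952$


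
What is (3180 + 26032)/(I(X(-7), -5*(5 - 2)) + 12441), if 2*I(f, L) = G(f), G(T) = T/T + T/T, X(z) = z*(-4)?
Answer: 14606/6221 ≈ 2.3479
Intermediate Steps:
X(z) = -4*z
G(T) = 2 (G(T) = 1 + 1 = 2)
I(f, L) = 1 (I(f, L) = (½)*2 = 1)
(3180 + 26032)/(I(X(-7), -5*(5 - 2)) + 12441) = (3180 + 26032)/(1 + 12441) = 29212/12442 = 29212*(1/12442) = 14606/6221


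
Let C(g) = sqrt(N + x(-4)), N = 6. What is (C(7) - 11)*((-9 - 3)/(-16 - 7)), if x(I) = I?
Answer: -132/23 + 12*sqrt(2)/23 ≈ -5.0013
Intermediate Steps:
C(g) = sqrt(2) (C(g) = sqrt(6 - 4) = sqrt(2))
(C(7) - 11)*((-9 - 3)/(-16 - 7)) = (sqrt(2) - 11)*((-9 - 3)/(-16 - 7)) = (-11 + sqrt(2))*(-12/(-23)) = (-11 + sqrt(2))*(-12*(-1/23)) = (-11 + sqrt(2))*(12/23) = -132/23 + 12*sqrt(2)/23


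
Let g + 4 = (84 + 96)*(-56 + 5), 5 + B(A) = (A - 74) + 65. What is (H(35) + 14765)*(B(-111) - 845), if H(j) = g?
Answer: -5413570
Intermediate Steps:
B(A) = -14 + A (B(A) = -5 + ((A - 74) + 65) = -5 + ((-74 + A) + 65) = -5 + (-9 + A) = -14 + A)
g = -9184 (g = -4 + (84 + 96)*(-56 + 5) = -4 + 180*(-51) = -4 - 9180 = -9184)
H(j) = -9184
(H(35) + 14765)*(B(-111) - 845) = (-9184 + 14765)*((-14 - 111) - 845) = 5581*(-125 - 845) = 5581*(-970) = -5413570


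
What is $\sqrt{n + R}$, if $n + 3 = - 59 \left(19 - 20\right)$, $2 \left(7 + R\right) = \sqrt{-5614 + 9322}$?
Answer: $\sqrt{49 + 3 \sqrt{103}} \approx 8.9133$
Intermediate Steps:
$R = -7 + 3 \sqrt{103}$ ($R = -7 + \frac{\sqrt{-5614 + 9322}}{2} = -7 + \frac{\sqrt{3708}}{2} = -7 + \frac{6 \sqrt{103}}{2} = -7 + 3 \sqrt{103} \approx 23.447$)
$n = 56$ ($n = -3 - 59 \left(19 - 20\right) = -3 - -59 = -3 + 59 = 56$)
$\sqrt{n + R} = \sqrt{56 - \left(7 - 3 \sqrt{103}\right)} = \sqrt{49 + 3 \sqrt{103}}$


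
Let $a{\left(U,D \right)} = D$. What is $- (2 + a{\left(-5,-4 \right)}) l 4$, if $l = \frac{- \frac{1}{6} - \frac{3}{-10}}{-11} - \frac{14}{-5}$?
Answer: $\frac{736}{33} \approx 22.303$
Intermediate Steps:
$l = \frac{92}{33}$ ($l = \left(\left(-1\right) \frac{1}{6} - - \frac{3}{10}\right) \left(- \frac{1}{11}\right) - - \frac{14}{5} = \left(- \frac{1}{6} + \frac{3}{10}\right) \left(- \frac{1}{11}\right) + \frac{14}{5} = \frac{2}{15} \left(- \frac{1}{11}\right) + \frac{14}{5} = - \frac{2}{165} + \frac{14}{5} = \frac{92}{33} \approx 2.7879$)
$- (2 + a{\left(-5,-4 \right)}) l 4 = - (2 - 4) \frac{92}{33} \cdot 4 = \left(-1\right) \left(-2\right) \frac{92}{33} \cdot 4 = 2 \cdot \frac{92}{33} \cdot 4 = \frac{184}{33} \cdot 4 = \frac{736}{33}$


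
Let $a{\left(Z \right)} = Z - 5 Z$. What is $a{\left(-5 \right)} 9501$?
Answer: $190020$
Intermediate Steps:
$a{\left(Z \right)} = - 4 Z$
$a{\left(-5 \right)} 9501 = \left(-4\right) \left(-5\right) 9501 = 20 \cdot 9501 = 190020$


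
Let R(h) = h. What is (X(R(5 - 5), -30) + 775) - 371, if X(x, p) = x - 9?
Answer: 395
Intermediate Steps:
X(x, p) = -9 + x
(X(R(5 - 5), -30) + 775) - 371 = ((-9 + (5 - 5)) + 775) - 371 = ((-9 + 0) + 775) - 371 = (-9 + 775) - 371 = 766 - 371 = 395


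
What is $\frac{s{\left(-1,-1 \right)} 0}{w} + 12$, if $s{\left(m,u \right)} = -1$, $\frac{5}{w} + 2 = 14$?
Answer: $12$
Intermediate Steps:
$w = \frac{5}{12}$ ($w = \frac{5}{-2 + 14} = \frac{5}{12} \approx 0.41667$)
$\frac{s{\left(-1,-1 \right)} 0}{w} + 12 = \frac{\left(-1\right) 0}{\frac{5}{12}} + 12 = \frac{12}{5} \cdot 0 + 12 = 0 + 12 = 12$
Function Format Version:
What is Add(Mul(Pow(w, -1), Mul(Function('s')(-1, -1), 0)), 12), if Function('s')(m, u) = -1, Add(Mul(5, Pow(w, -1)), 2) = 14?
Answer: 12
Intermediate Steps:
w = Rational(5, 12) (w = Mul(5, Pow(Add(-2, 14), -1)) = Mul(5, Pow(12, -1)) = Mul(5, Rational(1, 12)) = Rational(5, 12) ≈ 0.41667)
Add(Mul(Pow(w, -1), Mul(Function('s')(-1, -1), 0)), 12) = Add(Mul(Pow(Rational(5, 12), -1), Mul(-1, 0)), 12) = Add(Mul(Rational(12, 5), 0), 12) = Add(0, 12) = 12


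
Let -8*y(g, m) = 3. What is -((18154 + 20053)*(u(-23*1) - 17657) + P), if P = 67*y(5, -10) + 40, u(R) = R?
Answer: 5403997961/8 ≈ 6.7550e+8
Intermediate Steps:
y(g, m) = -3/8 (y(g, m) = -⅛*3 = -3/8)
P = 119/8 (P = 67*(-3/8) + 40 = -201/8 + 40 = 119/8 ≈ 14.875)
-((18154 + 20053)*(u(-23*1) - 17657) + P) = -((18154 + 20053)*(-23*1 - 17657) + 119/8) = -(38207*(-23 - 17657) + 119/8) = -(38207*(-17680) + 119/8) = -(-675499760 + 119/8) = -1*(-5403997961/8) = 5403997961/8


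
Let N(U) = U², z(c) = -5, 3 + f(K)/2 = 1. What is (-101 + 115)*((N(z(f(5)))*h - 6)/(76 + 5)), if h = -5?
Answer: -1834/81 ≈ -22.642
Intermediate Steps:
f(K) = -4 (f(K) = -6 + 2*1 = -6 + 2 = -4)
(-101 + 115)*((N(z(f(5)))*h - 6)/(76 + 5)) = (-101 + 115)*(((-5)²*(-5) - 6)/(76 + 5)) = 14*((25*(-5) - 6)/81) = 14*((-125 - 6)*(1/81)) = 14*(-131*1/81) = 14*(-131/81) = -1834/81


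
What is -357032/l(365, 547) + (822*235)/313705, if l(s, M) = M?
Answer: -22379411914/34319327 ≈ -652.09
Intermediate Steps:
-357032/l(365, 547) + (822*235)/313705 = -357032/547 + (822*235)/313705 = -357032*1/547 + 193170*(1/313705) = -357032/547 + 38634/62741 = -22379411914/34319327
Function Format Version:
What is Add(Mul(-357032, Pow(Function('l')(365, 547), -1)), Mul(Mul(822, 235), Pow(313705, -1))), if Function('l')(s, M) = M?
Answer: Rational(-22379411914, 34319327) ≈ -652.09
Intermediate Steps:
Add(Mul(-357032, Pow(Function('l')(365, 547), -1)), Mul(Mul(822, 235), Pow(313705, -1))) = Add(Mul(-357032, Pow(547, -1)), Mul(Mul(822, 235), Pow(313705, -1))) = Add(Mul(-357032, Rational(1, 547)), Mul(193170, Rational(1, 313705))) = Add(Rational(-357032, 547), Rational(38634, 62741)) = Rational(-22379411914, 34319327)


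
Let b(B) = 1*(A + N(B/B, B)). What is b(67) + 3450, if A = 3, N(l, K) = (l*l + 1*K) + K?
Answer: 3588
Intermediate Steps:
N(l, K) = l² + 2*K (N(l, K) = (l² + K) + K = (K + l²) + K = l² + 2*K)
b(B) = 4 + 2*B (b(B) = 1*(3 + ((B/B)² + 2*B)) = 1*(3 + (1² + 2*B)) = 1*(3 + (1 + 2*B)) = 1*(4 + 2*B) = 4 + 2*B)
b(67) + 3450 = (4 + 2*67) + 3450 = (4 + 134) + 3450 = 138 + 3450 = 3588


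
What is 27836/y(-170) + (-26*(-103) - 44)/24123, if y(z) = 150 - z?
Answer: 56027559/643280 ≈ 87.097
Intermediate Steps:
27836/y(-170) + (-26*(-103) - 44)/24123 = 27836/(150 - 1*(-170)) + (-26*(-103) - 44)/24123 = 27836/(150 + 170) + (2678 - 44)*(1/24123) = 27836/320 + 2634*(1/24123) = 27836*(1/320) + 878/8041 = 6959/80 + 878/8041 = 56027559/643280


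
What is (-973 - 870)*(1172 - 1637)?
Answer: 856995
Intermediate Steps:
(-973 - 870)*(1172 - 1637) = -1843*(-465) = 856995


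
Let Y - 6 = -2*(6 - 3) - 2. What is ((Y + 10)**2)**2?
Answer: 4096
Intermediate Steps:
Y = -2 (Y = 6 + (-2*(6 - 3) - 2) = 6 + (-2*3 - 2) = 6 + (-6 - 2) = 6 - 8 = -2)
((Y + 10)**2)**2 = ((-2 + 10)**2)**2 = (8**2)**2 = 64**2 = 4096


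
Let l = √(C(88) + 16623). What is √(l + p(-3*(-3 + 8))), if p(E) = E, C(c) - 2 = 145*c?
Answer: √(-15 + 3*√3265) ≈ 12.507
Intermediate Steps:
C(c) = 2 + 145*c
l = 3*√3265 (l = √((2 + 145*88) + 16623) = √((2 + 12760) + 16623) = √(12762 + 16623) = √29385 = 3*√3265 ≈ 171.42)
√(l + p(-3*(-3 + 8))) = √(3*√3265 - 3*(-3 + 8)) = √(3*√3265 - 3*5) = √(3*√3265 - 15) = √(-15 + 3*√3265)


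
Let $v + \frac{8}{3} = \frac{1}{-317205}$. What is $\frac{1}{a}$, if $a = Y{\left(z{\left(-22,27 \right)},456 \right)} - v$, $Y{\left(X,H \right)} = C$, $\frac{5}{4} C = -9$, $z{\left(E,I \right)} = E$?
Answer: $- \frac{63441}{287599} \approx -0.22059$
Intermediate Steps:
$C = - \frac{36}{5}$ ($C = \frac{4}{5} \left(-9\right) = - \frac{36}{5} \approx -7.2$)
$Y{\left(X,H \right)} = - \frac{36}{5}$
$v = - \frac{845881}{317205}$ ($v = - \frac{8}{3} + \frac{1}{-317205} = - \frac{8}{3} - \frac{1}{317205} = - \frac{845881}{317205} \approx -2.6667$)
$a = - \frac{287599}{63441}$ ($a = - \frac{36}{5} - - \frac{845881}{317205} = - \frac{36}{5} + \frac{845881}{317205} = - \frac{287599}{63441} \approx -4.5333$)
$\frac{1}{a} = \frac{1}{- \frac{287599}{63441}} = - \frac{63441}{287599}$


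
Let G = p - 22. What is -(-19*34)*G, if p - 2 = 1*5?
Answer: -9690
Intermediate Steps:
p = 7 (p = 2 + 1*5 = 2 + 5 = 7)
G = -15 (G = 7 - 22 = -15)
-(-19*34)*G = -(-19*34)*(-15) = -(-646)*(-15) = -1*9690 = -9690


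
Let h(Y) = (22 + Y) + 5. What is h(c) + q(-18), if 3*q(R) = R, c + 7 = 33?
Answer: 47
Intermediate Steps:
c = 26 (c = -7 + 33 = 26)
h(Y) = 27 + Y
q(R) = R/3
h(c) + q(-18) = (27 + 26) + (⅓)*(-18) = 53 - 6 = 47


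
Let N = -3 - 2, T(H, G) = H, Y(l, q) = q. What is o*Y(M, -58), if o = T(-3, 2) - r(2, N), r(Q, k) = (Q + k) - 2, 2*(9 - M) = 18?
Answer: -116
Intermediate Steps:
M = 0 (M = 9 - ½*18 = 9 - 9 = 0)
N = -5
r(Q, k) = -2 + Q + k
o = 2 (o = -3 - (-2 + 2 - 5) = -3 - 1*(-5) = -3 + 5 = 2)
o*Y(M, -58) = 2*(-58) = -116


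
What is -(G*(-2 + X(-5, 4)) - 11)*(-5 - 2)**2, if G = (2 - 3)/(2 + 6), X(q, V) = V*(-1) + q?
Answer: 3773/8 ≈ 471.63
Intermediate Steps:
X(q, V) = q - V (X(q, V) = -V + q = q - V)
G = -1/8 ≈ -0.12500
-(G*(-2 + X(-5, 4)) - 11)*(-5 - 2)**2 = -(-(-2 + (-5 - 1*4))/8 - 11)*(-5 - 2)**2 = -(-(-2 + (-5 - 4))/8 - 11)*(-7)**2 = -(-(-2 - 9)/8 - 11)*49 = -(-1/8*(-11) - 11)*49 = -(11/8 - 11)*49 = -(-77)*49/8 = -1*(-3773/8) = 3773/8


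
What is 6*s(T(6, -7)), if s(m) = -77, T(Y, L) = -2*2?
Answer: -462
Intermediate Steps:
T(Y, L) = -4
6*s(T(6, -7)) = 6*(-77) = -462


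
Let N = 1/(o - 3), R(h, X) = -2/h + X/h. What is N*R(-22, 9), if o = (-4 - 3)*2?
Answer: 7/374 ≈ 0.018717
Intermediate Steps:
o = -14 (o = -7*2 = -14)
N = -1/17 (N = 1/(-14 - 3) = 1/(-17) = -1/17 ≈ -0.058824)
N*R(-22, 9) = -(-2 + 9)/(17*(-22)) = -(-1)*7/374 = -1/17*(-7/22) = 7/374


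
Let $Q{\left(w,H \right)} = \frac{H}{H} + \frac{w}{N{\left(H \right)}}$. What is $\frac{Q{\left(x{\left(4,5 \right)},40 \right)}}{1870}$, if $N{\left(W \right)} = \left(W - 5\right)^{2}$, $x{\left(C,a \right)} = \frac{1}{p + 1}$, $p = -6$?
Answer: $\frac{3062}{5726875} \approx 0.00053467$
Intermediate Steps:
$x{\left(C,a \right)} = - \frac{1}{5}$ ($x{\left(C,a \right)} = \frac{1}{-6 + 1} = \frac{1}{-5} = - \frac{1}{5}$)
$N{\left(W \right)} = \left(-5 + W\right)^{2}$
$Q{\left(w,H \right)} = 1 + \frac{w}{\left(-5 + H\right)^{2}}$ ($Q{\left(w,H \right)} = \frac{H}{H} + \frac{w}{\left(-5 + H\right)^{2}} = 1 + \frac{w}{\left(-5 + H\right)^{2}}$)
$\frac{Q{\left(x{\left(4,5 \right)},40 \right)}}{1870} = \frac{1 - \frac{1}{5 \left(-5 + 40\right)^{2}}}{1870} = \left(1 - \frac{1}{5 \cdot 1225}\right) \frac{1}{1870} = \left(1 - \frac{1}{6125}\right) \frac{1}{1870} = \frac{6124}{6125} \cdot \frac{1}{1870} = \frac{3062}{5726875}$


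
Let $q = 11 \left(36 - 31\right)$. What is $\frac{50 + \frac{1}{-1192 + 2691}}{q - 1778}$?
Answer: $- \frac{74951}{2582777} \approx -0.02902$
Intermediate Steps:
$q = 55$ ($q = 11 \cdot 5 = 55$)
$\frac{50 + \frac{1}{-1192 + 2691}}{q - 1778} = \frac{50 + \frac{1}{-1192 + 2691}}{55 - 1778} = \frac{50 + \frac{1}{1499}}{-1723} = \left(50 + \frac{1}{1499}\right) \left(- \frac{1}{1723}\right) = \frac{74951}{1499} \left(- \frac{1}{1723}\right) = - \frac{74951}{2582777}$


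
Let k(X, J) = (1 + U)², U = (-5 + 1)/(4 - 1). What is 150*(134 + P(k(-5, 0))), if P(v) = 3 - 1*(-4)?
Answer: 21150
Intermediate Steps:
U = -4/3 ≈ -1.3333
k(X, J) = ⅑ (k(X, J) = (1 - 4/3)² = (-⅓)² = ⅑)
P(v) = 7 (P(v) = 3 + 4 = 7)
150*(134 + P(k(-5, 0))) = 150*(134 + 7) = 150*141 = 21150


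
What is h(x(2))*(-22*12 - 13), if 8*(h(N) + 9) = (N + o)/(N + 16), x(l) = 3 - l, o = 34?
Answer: 329353/136 ≈ 2421.7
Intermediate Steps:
h(N) = -9 + (34 + N)/(8*(16 + N)) (h(N) = -9 + ((N + 34)/(N + 16))/8 = -9 + ((34 + N)/(16 + N))/8 = -9 + (34 + N)/(8*(16 + N)))
h(x(2))*(-22*12 - 13) = ((-1118 - 71*(3 - 1*2))/(8*(16 + (3 - 1*2))))*(-22*12 - 13) = ((-1118 - 71*(3 - 2))/(8*(16 + (3 - 2))))*(-264 - 13) = ((-1118 - 71*1)/(8*(16 + 1)))*(-277) = ((⅛)*(-1118 - 71)/17)*(-277) = ((⅛)*(1/17)*(-1189))*(-277) = -1189/136*(-277) = 329353/136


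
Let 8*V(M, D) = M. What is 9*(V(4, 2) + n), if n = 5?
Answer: 99/2 ≈ 49.500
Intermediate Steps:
V(M, D) = M/8
9*(V(4, 2) + n) = 9*((⅛)*4 + 5) = 9*(½ + 5) = 9*(11/2) = 99/2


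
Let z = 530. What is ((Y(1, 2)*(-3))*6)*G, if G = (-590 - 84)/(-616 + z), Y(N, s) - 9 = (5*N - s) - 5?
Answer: -42462/43 ≈ -987.49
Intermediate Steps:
Y(N, s) = 4 - s + 5*N (Y(N, s) = 9 + ((5*N - s) - 5) = 9 + ((-s + 5*N) - 5) = 9 + (-5 - s + 5*N) = 4 - s + 5*N)
G = 337/43 (G = (-590 - 84)/(-616 + 530) = -674/(-86) = -674*(-1/86) = 337/43 ≈ 7.8372)
((Y(1, 2)*(-3))*6)*G = (((4 - 1*2 + 5*1)*(-3))*6)*(337/43) = (((4 - 2 + 5)*(-3))*6)*(337/43) = ((7*(-3))*6)*(337/43) = -21*6*(337/43) = -126*337/43 = -42462/43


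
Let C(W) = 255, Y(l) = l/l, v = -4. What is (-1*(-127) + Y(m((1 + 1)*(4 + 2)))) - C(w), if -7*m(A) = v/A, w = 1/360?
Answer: -127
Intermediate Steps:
w = 1/360 ≈ 0.0027778
m(A) = 4/(7*A) (m(A) = -(-4)/(7*A) = 4/(7*A))
Y(l) = 1
(-1*(-127) + Y(m((1 + 1)*(4 + 2)))) - C(w) = (-1*(-127) + 1) - 1*255 = (127 + 1) - 255 = 128 - 255 = -127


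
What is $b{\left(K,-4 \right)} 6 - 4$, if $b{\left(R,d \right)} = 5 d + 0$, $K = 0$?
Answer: $-124$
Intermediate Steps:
$b{\left(R,d \right)} = 5 d$
$b{\left(K,-4 \right)} 6 - 4 = 5 \left(-4\right) 6 - 4 = \left(-20\right) 6 - 4 = -120 - 4 = -124$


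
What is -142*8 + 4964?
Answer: 3828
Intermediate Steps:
-142*8 + 4964 = -1136 + 4964 = 3828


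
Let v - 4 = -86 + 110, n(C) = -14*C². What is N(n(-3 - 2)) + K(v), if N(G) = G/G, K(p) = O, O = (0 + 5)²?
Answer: 26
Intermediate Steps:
v = 28 (v = 4 + (-86 + 110) = 4 + 24 = 28)
O = 25 (O = 5² = 25)
K(p) = 25
N(G) = 1
N(n(-3 - 2)) + K(v) = 1 + 25 = 26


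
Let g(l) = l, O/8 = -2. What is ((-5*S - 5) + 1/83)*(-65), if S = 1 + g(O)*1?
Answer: -377715/83 ≈ -4550.8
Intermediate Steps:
O = -16 (O = 8*(-2) = -16)
S = -15 (S = 1 - 16*1 = 1 - 16 = -15)
((-5*S - 5) + 1/83)*(-65) = ((-5*(-15) - 5) + 1/83)*(-65) = ((75 - 5) + 1/83)*(-65) = (70 + 1/83)*(-65) = (5811/83)*(-65) = -377715/83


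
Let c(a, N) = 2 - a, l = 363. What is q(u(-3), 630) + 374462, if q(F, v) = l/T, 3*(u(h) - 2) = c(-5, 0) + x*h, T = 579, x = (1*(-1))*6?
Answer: 72271287/193 ≈ 3.7446e+5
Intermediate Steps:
x = -6 (x = -1*6 = -6)
u(h) = 13/3 - 2*h (u(h) = 2 + ((2 - 1*(-5)) - 6*h)/3 = 2 + ((2 + 5) - 6*h)/3 = 2 + (7 - 6*h)/3 = 2 + (7/3 - 2*h) = 13/3 - 2*h)
q(F, v) = 121/193 (q(F, v) = 363/579 = 363*(1/579) = 121/193)
q(u(-3), 630) + 374462 = 121/193 + 374462 = 72271287/193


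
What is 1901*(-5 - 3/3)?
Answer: -11406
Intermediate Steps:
1901*(-5 - 3/3) = 1901*(-5 - 3*⅓) = 1901*(-5 - 1) = 1901*(-6) = -11406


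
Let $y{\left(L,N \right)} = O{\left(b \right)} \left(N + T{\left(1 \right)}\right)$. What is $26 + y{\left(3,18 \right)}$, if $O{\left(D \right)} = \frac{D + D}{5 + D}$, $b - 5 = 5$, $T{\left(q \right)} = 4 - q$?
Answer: $54$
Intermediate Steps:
$b = 10$ ($b = 5 + 5 = 10$)
$O{\left(D \right)} = \frac{2 D}{5 + D}$
$y{\left(L,N \right)} = 4 + \frac{4 N}{3}$ ($y{\left(L,N \right)} = 2 \cdot 10 \frac{1}{5 + 10} \left(N + \left(4 - 1\right)\right) = 2 \cdot 10 \cdot \frac{1}{15} \left(N + \left(4 - 1\right)\right) = 2 \cdot 10 \cdot \frac{1}{15} \left(N + 3\right) = \frac{4 \left(3 + N\right)}{3} = 4 + \frac{4 N}{3}$)
$26 + y{\left(3,18 \right)} = 26 + \left(4 + \frac{4}{3} \cdot 18\right) = 26 + \left(4 + 24\right) = 26 + 28 = 54$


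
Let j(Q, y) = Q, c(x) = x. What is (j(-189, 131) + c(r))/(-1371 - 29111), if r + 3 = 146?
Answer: 23/15241 ≈ 0.0015091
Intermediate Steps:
r = 143 (r = -3 + 146 = 143)
(j(-189, 131) + c(r))/(-1371 - 29111) = (-189 + 143)/(-1371 - 29111) = -46/(-30482) = -46*(-1/30482) = 23/15241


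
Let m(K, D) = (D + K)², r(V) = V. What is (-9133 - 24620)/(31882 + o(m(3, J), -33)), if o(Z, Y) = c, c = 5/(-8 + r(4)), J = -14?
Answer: -135012/127523 ≈ -1.0587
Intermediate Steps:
c = -5/4 (c = 5/(-8 + 4) = 5/(-4) = 5*(-¼) = -5/4 ≈ -1.2500)
o(Z, Y) = -5/4
(-9133 - 24620)/(31882 + o(m(3, J), -33)) = (-9133 - 24620)/(31882 - 5/4) = -33753/127523/4 = -33753*4/127523 = -135012/127523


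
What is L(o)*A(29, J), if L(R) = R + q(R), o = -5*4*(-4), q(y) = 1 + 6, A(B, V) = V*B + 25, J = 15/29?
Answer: 3480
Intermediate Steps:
J = 15/29 (J = 15*(1/29) = 15/29 ≈ 0.51724)
A(B, V) = 25 + B*V (A(B, V) = B*V + 25 = 25 + B*V)
q(y) = 7
o = 80 (o = -20*(-4) = 80)
L(R) = 7 + R (L(R) = R + 7 = 7 + R)
L(o)*A(29, J) = (7 + 80)*(25 + 29*(15/29)) = 87*(25 + 15) = 87*40 = 3480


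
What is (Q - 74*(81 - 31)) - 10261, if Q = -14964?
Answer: -28925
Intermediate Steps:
(Q - 74*(81 - 31)) - 10261 = (-14964 - 74*(81 - 31)) - 10261 = (-14964 - 74*50) - 10261 = (-14964 - 3700) - 10261 = -18664 - 10261 = -28925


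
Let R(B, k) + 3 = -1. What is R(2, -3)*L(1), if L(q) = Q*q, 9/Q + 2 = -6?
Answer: 9/2 ≈ 4.5000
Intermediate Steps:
Q = -9/8 (Q = 9/(-2 - 6) = 9/(-8) = 9*(-⅛) = -9/8 ≈ -1.1250)
R(B, k) = -4 (R(B, k) = -3 - 1 = -4)
L(q) = -9*q/8
R(2, -3)*L(1) = -(-9)/2 = -4*(-9/8) = 9/2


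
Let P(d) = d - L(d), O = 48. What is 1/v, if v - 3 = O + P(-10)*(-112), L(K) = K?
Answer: 1/51 ≈ 0.019608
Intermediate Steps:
P(d) = 0 (P(d) = d - d = 0)
v = 51 (v = 3 + (48 + 0*(-112)) = 3 + (48 + 0) = 3 + 48 = 51)
1/v = 1/51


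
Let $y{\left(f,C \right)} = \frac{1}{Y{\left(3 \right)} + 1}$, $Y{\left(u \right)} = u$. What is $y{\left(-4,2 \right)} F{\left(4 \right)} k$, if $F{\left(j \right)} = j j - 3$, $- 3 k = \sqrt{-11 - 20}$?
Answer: $- \frac{13 i \sqrt{31}}{12} \approx - 6.0317 i$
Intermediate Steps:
$y{\left(f,C \right)} = \frac{1}{4}$ ($y{\left(f,C \right)} = \frac{1}{3 + 1} = \frac{1}{4}$)
$k = - \frac{i \sqrt{31}}{3}$ ($k = - \frac{\sqrt{-11 - 20}}{3} = - \frac{\sqrt{-31}}{3} = - \frac{i \sqrt{31}}{3} \approx - 1.8559 i$)
$F{\left(j \right)} = -3 + j^{2}$ ($F{\left(j \right)} = j^{2} - 3 = -3 + j^{2}$)
$y{\left(-4,2 \right)} F{\left(4 \right)} k = \frac{-3 + 4^{2}}{4} \left(- \frac{i \sqrt{31}}{3}\right) = \frac{-3 + 16}{4} \left(- \frac{i \sqrt{31}}{3}\right) = \frac{1}{4} \cdot 13 \left(- \frac{i \sqrt{31}}{3}\right) = \frac{13 \left(- \frac{i \sqrt{31}}{3}\right)}{4} = - \frac{13 i \sqrt{31}}{12}$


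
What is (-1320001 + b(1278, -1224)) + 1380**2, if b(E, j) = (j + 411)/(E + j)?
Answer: 10518911/18 ≈ 5.8438e+5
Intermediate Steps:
b(E, j) = (411 + j)/(E + j)
(-1320001 + b(1278, -1224)) + 1380**2 = (-1320001 + (411 - 1224)/(1278 - 1224)) + 1380**2 = (-1320001 - 813/54) + 1904400 = (-1320001 + (1/54)*(-813)) + 1904400 = (-1320001 - 271/18) + 1904400 = -23760289/18 + 1904400 = 10518911/18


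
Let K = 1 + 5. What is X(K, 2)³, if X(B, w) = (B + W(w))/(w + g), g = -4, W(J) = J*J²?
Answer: -343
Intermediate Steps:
W(J) = J³
K = 6
X(B, w) = (B + w³)/(-4 + w) (X(B, w) = (B + w³)/(w - 4) = (B + w³)/(-4 + w))
X(K, 2)³ = ((6 + 2³)/(-4 + 2))³ = ((6 + 8)/(-2))³ = (-½*14)³ = (-7)³ = -343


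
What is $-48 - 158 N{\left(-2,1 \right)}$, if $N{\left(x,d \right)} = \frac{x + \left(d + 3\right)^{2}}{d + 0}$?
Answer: $-2260$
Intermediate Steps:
$N{\left(x,d \right)} = \frac{x + \left(3 + d\right)^{2}}{d}$
$-48 - 158 N{\left(-2,1 \right)} = -48 - 158 \frac{-2 + \left(3 + 1\right)^{2}}{1} = -48 - 158 \cdot 1 \left(-2 + 4^{2}\right) = -48 - 158 \cdot 1 \left(-2 + 16\right) = -48 - 158 \cdot 1 \cdot 14 = -48 - 2212 = -2260$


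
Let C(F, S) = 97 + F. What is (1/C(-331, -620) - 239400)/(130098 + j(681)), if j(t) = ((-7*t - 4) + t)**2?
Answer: -56019601/3944818332 ≈ -0.014201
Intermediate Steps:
j(t) = (-4 - 6*t)**2 (j(t) = ((-4 - 7*t) + t)**2 = (-4 - 6*t)**2)
(1/C(-331, -620) - 239400)/(130098 + j(681)) = (1/(97 - 331) - 239400)/(130098 + 4*(2 + 3*681)**2) = (1/(-234) - 239400)/(130098 + 4*(2 + 2043)**2) = (-1/234 - 239400)/(130098 + 4*2045**2) = -56019601/(234*(130098 + 4*4182025)) = -56019601/(234*(130098 + 16728100)) = -56019601/234/16858198 = -56019601/234*1/16858198 = -56019601/3944818332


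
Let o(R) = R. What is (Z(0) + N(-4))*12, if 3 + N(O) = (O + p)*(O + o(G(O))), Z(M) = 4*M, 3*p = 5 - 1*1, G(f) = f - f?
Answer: 92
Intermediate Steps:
G(f) = 0
p = 4/3 (p = (5 - 1*1)/3 = (5 - 1)/3 = (⅓)*4 = 4/3 ≈ 1.3333)
N(O) = -3 + O*(4/3 + O) (N(O) = -3 + (O + 4/3)*(O + 0) = -3 + (4/3 + O)*O = -3 + O*(4/3 + O))
(Z(0) + N(-4))*12 = (4*0 + (-3 + (-4)² + (4/3)*(-4)))*12 = (0 + (-3 + 16 - 16/3))*12 = (0 + 23/3)*12 = (23/3)*12 = 92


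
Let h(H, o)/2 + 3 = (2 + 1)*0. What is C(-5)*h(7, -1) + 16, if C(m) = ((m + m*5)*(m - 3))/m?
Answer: 304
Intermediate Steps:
C(m) = -18 + 6*m (C(m) = ((m + 5*m)*(-3 + m))/m = ((6*m)*(-3 + m))/m = (6*m*(-3 + m))/m = -18 + 6*m)
h(H, o) = -6 (h(H, o) = -6 + 2*((2 + 1)*0) = -6 + 2*(3*0) = -6 + 2*0 = -6 + 0 = -6)
C(-5)*h(7, -1) + 16 = (-18 + 6*(-5))*(-6) + 16 = (-18 - 30)*(-6) + 16 = -48*(-6) + 16 = 288 + 16 = 304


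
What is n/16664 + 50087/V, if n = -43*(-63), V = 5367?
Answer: 849188971/89435688 ≈ 9.4950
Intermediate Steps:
n = 2709
n/16664 + 50087/V = 2709/16664 + 50087/5367 = 849188971/89435688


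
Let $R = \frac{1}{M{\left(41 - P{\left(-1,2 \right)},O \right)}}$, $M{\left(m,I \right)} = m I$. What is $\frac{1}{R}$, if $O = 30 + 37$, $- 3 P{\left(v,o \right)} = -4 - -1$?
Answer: $2680$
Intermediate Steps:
$P{\left(v,o \right)} = 1$ ($P{\left(v,o \right)} = - \frac{-4 - -1}{3} = - \frac{-4 + 1}{3} = \left(- \frac{1}{3}\right) \left(-3\right) = 1$)
$O = 67$
$M{\left(m,I \right)} = I m$
$R = \frac{1}{2680}$ ($R = \frac{1}{67 \left(41 - 1\right)} = \frac{1}{67 \cdot 40} = \frac{1}{2680} \approx 0.00037313$)
$\frac{1}{R} = \frac{1}{\frac{1}{2680}} = 2680$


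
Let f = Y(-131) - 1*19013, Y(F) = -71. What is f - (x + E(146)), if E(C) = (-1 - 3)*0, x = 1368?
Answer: -20452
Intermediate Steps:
E(C) = 0 (E(C) = -4*0 = 0)
f = -19084 (f = -71 - 1*19013 = -71 - 19013 = -19084)
f - (x + E(146)) = -19084 - (1368 + 0) = -19084 - 1*1368 = -19084 - 1368 = -20452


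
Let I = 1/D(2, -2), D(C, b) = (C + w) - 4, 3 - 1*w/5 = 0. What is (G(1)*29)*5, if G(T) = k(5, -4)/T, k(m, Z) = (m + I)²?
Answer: 631620/169 ≈ 3737.4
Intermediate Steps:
w = 15 (w = 15 - 5*0 = 15 + 0 = 15)
D(C, b) = 11 + C (D(C, b) = (C + 15) - 4 = (15 + C) - 4 = 11 + C)
I = 1/13 (I = 1/(11 + 2) = 1/13 ≈ 0.076923)
k(m, Z) = (1/13 + m)² (k(m, Z) = (m + 1/13)² = (1/13 + m)²)
G(T) = 4356/(169*T) (G(T) = ((1 + 13*5)²/169)/T = ((1 + 65)²/169)/T = ((1/169)*66²)/T = ((1/169)*4356)/T = 4356/(169*T))
(G(1)*29)*5 = (((4356/169)/1)*29)*5 = (((4356/169)*1)*29)*5 = ((4356/169)*29)*5 = (126324/169)*5 = 631620/169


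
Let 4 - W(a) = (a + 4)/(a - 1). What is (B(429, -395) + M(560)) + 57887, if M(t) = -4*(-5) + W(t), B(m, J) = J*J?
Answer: 119589660/559 ≈ 2.1394e+5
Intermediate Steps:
B(m, J) = J**2
W(a) = 4 - (4 + a)/(-1 + a) (W(a) = 4 - (a + 4)/(a - 1) = 4 - (4 + a)/(-1 + a))
M(t) = 20 + (-8 + 3*t)/(-1 + t) (M(t) = -4*(-5) + (-8 + 3*t)/(-1 + t) = 20 + (-8 + 3*t)/(-1 + t))
(B(429, -395) + M(560)) + 57887 = ((-395)**2 + (-28 + 23*560)/(-1 + 560)) + 57887 = (156025 + (-28 + 12880)/559) + 57887 = (156025 + (1/559)*12852) + 57887 = (156025 + 12852/559) + 57887 = 87230827/559 + 57887 = 119589660/559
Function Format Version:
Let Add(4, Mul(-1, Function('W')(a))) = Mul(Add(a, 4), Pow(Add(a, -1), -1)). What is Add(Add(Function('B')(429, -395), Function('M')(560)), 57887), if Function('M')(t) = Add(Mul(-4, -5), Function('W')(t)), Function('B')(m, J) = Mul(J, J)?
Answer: Rational(119589660, 559) ≈ 2.1394e+5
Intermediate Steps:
Function('B')(m, J) = Pow(J, 2)
Function('W')(a) = Add(4, Mul(-1, Pow(Add(-1, a), -1), Add(4, a))) (Function('W')(a) = Add(4, Mul(-1, Mul(Add(a, 4), Pow(Add(a, -1), -1)))) = Add(4, Mul(-1, Mul(Add(4, a), Pow(Add(-1, a), -1)))) = Add(4, Mul(-1, Mul(Pow(Add(-1, a), -1), Add(4, a)))) = Add(4, Mul(-1, Pow(Add(-1, a), -1), Add(4, a))))
Function('M')(t) = Add(20, Mul(Pow(Add(-1, t), -1), Add(-8, Mul(3, t)))) (Function('M')(t) = Add(Mul(-4, -5), Mul(Pow(Add(-1, t), -1), Add(-8, Mul(3, t)))) = Add(20, Mul(Pow(Add(-1, t), -1), Add(-8, Mul(3, t)))))
Add(Add(Function('B')(429, -395), Function('M')(560)), 57887) = Add(Add(Pow(-395, 2), Mul(Pow(Add(-1, 560), -1), Add(-28, Mul(23, 560)))), 57887) = Add(Add(156025, Mul(Pow(559, -1), Add(-28, 12880))), 57887) = Add(Add(156025, Mul(Rational(1, 559), 12852)), 57887) = Add(Add(156025, Rational(12852, 559)), 57887) = Add(Rational(87230827, 559), 57887) = Rational(119589660, 559)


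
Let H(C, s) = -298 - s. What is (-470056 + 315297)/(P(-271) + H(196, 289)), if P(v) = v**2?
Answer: -154759/72854 ≈ -2.1242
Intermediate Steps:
(-470056 + 315297)/(P(-271) + H(196, 289)) = (-470056 + 315297)/((-271)**2 + (-298 - 1*289)) = -154759/(73441 + (-298 - 289)) = -154759/(73441 - 587) = -154759/72854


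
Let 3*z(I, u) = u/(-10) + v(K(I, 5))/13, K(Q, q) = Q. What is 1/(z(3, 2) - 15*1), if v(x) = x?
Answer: -195/2923 ≈ -0.066712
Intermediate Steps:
z(I, u) = -u/30 + I/39 (z(I, u) = (u/(-10) + I/13)/3 = (u*(-⅒) + I*(1/13))/3 = (-u/10 + I/13)/3 = -u/30 + I/39)
1/(z(3, 2) - 15*1) = 1/((-1/30*2 + (1/39)*3) - 15*1) = 1/((-1/15 + 1/13) - 15) = 1/(2/195 - 15) = 1/(-2923/195) = -195/2923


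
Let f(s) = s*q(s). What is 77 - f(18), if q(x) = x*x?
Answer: -5755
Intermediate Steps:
q(x) = x**2
f(s) = s**3 (f(s) = s*s**2 = s**3)
77 - f(18) = 77 - 1*18**3 = 77 - 1*5832 = 77 - 5832 = -5755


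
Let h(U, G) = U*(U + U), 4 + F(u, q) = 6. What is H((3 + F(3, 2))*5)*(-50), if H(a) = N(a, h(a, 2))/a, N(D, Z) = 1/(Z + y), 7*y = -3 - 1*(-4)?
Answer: -14/8751 ≈ -0.0015998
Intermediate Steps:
F(u, q) = 2 (F(u, q) = -4 + 6 = 2)
y = ⅐ (y = (-3 - 1*(-4))/7 = (-3 + 4)/7 = (⅐)*1 = ⅐ ≈ 0.14286)
h(U, G) = 2*U² (h(U, G) = U*(2*U) = 2*U²)
N(D, Z) = 1/(⅐ + Z) (N(D, Z) = 1/(Z + ⅐) = 1/(⅐ + Z))
H(a) = 7/(a*(1 + 14*a²)) (H(a) = (7/(1 + 7*(2*a²)))/a = (7/(1 + 14*a²))/a = 7/(a*(1 + 14*a²)))
H((3 + F(3, 2))*5)*(-50) = (7/((3 + 2)*5 + 14*((3 + 2)*5)³))*(-50) = (7/(5*5 + 14*(5*5)³))*(-50) = (7/(25 + 14*25³))*(-50) = (7/(25 + 14*15625))*(-50) = (7/(25 + 218750))*(-50) = (7/218775)*(-50) = -14/8751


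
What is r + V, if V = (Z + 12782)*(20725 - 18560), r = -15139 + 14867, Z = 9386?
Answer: 47993448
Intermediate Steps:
r = -272
V = 47993720 (V = (9386 + 12782)*(20725 - 18560) = 22168*2165 = 47993720)
r + V = -272 + 47993720 = 47993448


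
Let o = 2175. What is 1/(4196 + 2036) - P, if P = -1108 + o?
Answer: -6649543/6232 ≈ -1067.0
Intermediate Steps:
P = 1067 (P = -1108 + 2175 = 1067)
1/(4196 + 2036) - P = 1/(4196 + 2036) - 1*1067 = 1/6232 - 1067 = -6649543/6232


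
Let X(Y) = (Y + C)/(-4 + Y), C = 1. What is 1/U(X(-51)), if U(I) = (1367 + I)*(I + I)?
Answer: 121/300940 ≈ 0.00040207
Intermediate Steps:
X(Y) = (1 + Y)/(-4 + Y) (X(Y) = (Y + 1)/(-4 + Y) = (1 + Y)/(-4 + Y))
U(I) = 2*I*(1367 + I) (U(I) = (1367 + I)*(2*I) = 2*I*(1367 + I))
1/U(X(-51)) = 1/(2*((1 - 51)/(-4 - 51))*(1367 + (1 - 51)/(-4 - 51))) = 1/(2*(-50/(-55))*(1367 - 50/(-55))) = 1/(2*(-1/55*(-50))*(1367 - 1/55*(-50))) = 1/(2*(10/11)*(1367 + 10/11)) = 1/(2*(10/11)*(15047/11)) = 1/(300940/121) = 121/300940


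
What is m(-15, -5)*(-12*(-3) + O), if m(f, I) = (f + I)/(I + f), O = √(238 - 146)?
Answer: 36 + 2*√23 ≈ 45.592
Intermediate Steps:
O = 2*√23 (O = √92 = 2*√23 ≈ 9.5917)
m(f, I) = 1 (m(f, I) = (I + f)/(I + f) = 1)
m(-15, -5)*(-12*(-3) + O) = 1*(-12*(-3) + 2*√23) = 1*(36 + 2*√23) = 36 + 2*√23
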